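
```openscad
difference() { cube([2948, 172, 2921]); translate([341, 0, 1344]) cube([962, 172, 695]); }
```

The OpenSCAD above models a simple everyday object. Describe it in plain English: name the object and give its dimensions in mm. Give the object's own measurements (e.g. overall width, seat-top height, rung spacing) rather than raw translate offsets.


A wall 2948 mm long (x), 172 mm thick (y), 2921 mm tall, with a rectangular window opening cut through it. The opening is 962 mm wide and 695 mm tall; its sill is at z = 1344 mm and its near (−x) edge is 341 mm from the wall's −x end. The opening passes through the full wall thickness.


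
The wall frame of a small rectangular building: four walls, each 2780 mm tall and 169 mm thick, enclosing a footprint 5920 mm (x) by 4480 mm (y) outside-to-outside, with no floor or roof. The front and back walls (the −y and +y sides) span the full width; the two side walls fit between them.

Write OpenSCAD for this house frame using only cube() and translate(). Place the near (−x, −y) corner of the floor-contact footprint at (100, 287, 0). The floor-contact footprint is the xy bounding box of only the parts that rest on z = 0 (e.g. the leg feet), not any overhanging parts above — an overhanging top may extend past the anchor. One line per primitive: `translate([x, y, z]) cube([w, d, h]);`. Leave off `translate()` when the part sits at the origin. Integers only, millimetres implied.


translate([100, 287, 0]) cube([5920, 169, 2780]);
translate([100, 4598, 0]) cube([5920, 169, 2780]);
translate([100, 456, 0]) cube([169, 4142, 2780]);
translate([5851, 456, 0]) cube([169, 4142, 2780]);


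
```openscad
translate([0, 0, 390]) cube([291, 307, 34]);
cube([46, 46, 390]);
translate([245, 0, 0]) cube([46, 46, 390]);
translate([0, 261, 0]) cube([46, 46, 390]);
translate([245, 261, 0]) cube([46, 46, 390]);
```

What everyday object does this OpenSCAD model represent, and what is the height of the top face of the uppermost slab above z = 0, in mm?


A stool. The seat height is 424 mm.

A 291×307×34 slab at z = 390 on four corner posts — a stool. The seat top is 390 + 34 = 424 mm.


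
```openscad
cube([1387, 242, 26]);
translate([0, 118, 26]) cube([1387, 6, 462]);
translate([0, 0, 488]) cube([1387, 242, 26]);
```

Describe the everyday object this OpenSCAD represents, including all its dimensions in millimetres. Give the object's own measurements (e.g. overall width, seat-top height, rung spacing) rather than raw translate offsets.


An I-beam lying along x, 1387 mm long. Overall section height 514 mm. Two flanges 242 mm wide (y) and 26 mm thick, one on the floor and one at the top; a web 6 mm thick runs between them, centred on the flange width.


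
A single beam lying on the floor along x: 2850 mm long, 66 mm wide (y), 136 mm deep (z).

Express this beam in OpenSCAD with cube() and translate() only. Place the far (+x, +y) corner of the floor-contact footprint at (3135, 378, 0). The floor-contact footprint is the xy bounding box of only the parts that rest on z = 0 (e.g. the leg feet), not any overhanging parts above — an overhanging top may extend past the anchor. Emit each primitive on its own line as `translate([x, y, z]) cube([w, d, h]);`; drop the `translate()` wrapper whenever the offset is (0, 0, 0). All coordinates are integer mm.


translate([285, 312, 0]) cube([2850, 66, 136]);


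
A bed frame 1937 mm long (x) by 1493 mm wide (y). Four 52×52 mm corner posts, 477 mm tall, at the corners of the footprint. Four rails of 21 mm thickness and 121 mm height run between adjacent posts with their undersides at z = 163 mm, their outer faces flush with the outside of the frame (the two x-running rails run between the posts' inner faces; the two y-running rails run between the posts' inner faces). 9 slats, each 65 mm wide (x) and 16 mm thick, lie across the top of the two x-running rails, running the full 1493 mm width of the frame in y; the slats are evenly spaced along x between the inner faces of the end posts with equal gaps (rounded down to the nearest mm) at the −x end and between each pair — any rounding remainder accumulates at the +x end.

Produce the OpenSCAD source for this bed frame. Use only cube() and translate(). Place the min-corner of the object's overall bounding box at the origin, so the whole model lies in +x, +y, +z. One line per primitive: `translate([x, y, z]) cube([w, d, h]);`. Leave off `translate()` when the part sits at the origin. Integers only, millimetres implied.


cube([52, 52, 477]);
translate([0, 1441, 0]) cube([52, 52, 477]);
translate([1885, 0, 0]) cube([52, 52, 477]);
translate([1885, 1441, 0]) cube([52, 52, 477]);
translate([52, 0, 163]) cube([1833, 21, 121]);
translate([52, 1472, 163]) cube([1833, 21, 121]);
translate([0, 52, 163]) cube([21, 1389, 121]);
translate([1916, 52, 163]) cube([21, 1389, 121]);
translate([176, 0, 284]) cube([65, 1493, 16]);
translate([365, 0, 284]) cube([65, 1493, 16]);
translate([554, 0, 284]) cube([65, 1493, 16]);
translate([743, 0, 284]) cube([65, 1493, 16]);
translate([932, 0, 284]) cube([65, 1493, 16]);
translate([1121, 0, 284]) cube([65, 1493, 16]);
translate([1310, 0, 284]) cube([65, 1493, 16]);
translate([1499, 0, 284]) cube([65, 1493, 16]);
translate([1688, 0, 284]) cube([65, 1493, 16]);


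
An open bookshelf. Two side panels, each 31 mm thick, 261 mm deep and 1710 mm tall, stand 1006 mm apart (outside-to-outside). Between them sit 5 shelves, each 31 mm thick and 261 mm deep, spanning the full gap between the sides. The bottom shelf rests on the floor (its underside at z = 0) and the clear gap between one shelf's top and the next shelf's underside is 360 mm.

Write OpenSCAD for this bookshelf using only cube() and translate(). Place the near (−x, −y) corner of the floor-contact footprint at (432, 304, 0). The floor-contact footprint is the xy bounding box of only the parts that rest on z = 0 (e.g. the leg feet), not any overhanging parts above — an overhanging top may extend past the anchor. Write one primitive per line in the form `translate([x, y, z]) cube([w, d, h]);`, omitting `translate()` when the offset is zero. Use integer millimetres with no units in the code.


translate([432, 304, 0]) cube([31, 261, 1710]);
translate([1407, 304, 0]) cube([31, 261, 1710]);
translate([463, 304, 0]) cube([944, 261, 31]);
translate([463, 304, 391]) cube([944, 261, 31]);
translate([463, 304, 782]) cube([944, 261, 31]);
translate([463, 304, 1173]) cube([944, 261, 31]);
translate([463, 304, 1564]) cube([944, 261, 31]);


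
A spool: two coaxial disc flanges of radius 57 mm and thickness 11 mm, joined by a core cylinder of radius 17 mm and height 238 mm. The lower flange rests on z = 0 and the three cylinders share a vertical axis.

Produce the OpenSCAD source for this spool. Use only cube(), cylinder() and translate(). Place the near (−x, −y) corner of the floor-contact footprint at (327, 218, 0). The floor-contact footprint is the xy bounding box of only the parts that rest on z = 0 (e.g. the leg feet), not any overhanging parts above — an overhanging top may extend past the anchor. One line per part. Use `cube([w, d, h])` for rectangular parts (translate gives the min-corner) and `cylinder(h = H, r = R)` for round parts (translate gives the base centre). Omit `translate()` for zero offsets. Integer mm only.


translate([384, 275, 0]) cylinder(h = 11, r = 57);
translate([384, 275, 11]) cylinder(h = 238, r = 17);
translate([384, 275, 249]) cylinder(h = 11, r = 57);


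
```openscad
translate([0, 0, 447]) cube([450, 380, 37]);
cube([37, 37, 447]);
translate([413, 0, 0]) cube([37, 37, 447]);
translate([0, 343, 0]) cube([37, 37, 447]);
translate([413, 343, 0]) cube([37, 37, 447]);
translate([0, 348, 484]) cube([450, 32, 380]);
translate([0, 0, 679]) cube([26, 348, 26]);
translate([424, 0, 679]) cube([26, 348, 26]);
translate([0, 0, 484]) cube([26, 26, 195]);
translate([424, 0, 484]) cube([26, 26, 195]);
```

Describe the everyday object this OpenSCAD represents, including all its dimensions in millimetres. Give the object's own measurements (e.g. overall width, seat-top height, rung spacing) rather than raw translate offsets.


A chair. The seat is a 450×380×37 mm slab with its top at z = 484 mm, on four 37×37 mm corner legs (flush with the seat edges, standing on z = 0). A flat backrest 32 mm thick, 380 mm tall, spans the full seat width and rises from the seat top along its +y edge, rear face flush with the rear of the seat. Two armrests of 26×26 mm section run along each side from the seat's front edge to the front of the backrest, top faces 221 mm above the seat top and outer faces flush with the seat's x-edges; a 26×26 mm post under the front of each armrest stands on the seat at the front corner.


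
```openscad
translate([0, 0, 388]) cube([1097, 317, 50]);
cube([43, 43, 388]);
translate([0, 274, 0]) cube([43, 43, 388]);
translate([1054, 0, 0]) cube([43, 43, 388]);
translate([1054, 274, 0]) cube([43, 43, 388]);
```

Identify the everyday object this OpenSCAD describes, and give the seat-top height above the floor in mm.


A bench. The seat-top height is 438 mm.

A long slab on four corner posts — a bench. The slab sits at z = 388 with thickness 50, so the top is 388 + 50 = 438 mm.


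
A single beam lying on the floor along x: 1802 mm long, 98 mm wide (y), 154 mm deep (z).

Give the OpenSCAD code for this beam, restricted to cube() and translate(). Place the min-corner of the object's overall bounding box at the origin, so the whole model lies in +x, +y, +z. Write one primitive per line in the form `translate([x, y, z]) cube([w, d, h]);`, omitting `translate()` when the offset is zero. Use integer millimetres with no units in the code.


cube([1802, 98, 154]);


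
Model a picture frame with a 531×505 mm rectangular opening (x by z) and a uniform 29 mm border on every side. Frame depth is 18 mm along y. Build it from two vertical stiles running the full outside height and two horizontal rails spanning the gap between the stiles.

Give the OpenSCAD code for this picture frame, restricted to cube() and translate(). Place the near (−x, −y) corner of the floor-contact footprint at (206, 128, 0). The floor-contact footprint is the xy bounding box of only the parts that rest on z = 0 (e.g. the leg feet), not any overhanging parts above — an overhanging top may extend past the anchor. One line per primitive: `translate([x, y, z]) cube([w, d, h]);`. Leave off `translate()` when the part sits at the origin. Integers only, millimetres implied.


translate([206, 128, 0]) cube([29, 18, 563]);
translate([766, 128, 0]) cube([29, 18, 563]);
translate([235, 128, 0]) cube([531, 18, 29]);
translate([235, 128, 534]) cube([531, 18, 29]);


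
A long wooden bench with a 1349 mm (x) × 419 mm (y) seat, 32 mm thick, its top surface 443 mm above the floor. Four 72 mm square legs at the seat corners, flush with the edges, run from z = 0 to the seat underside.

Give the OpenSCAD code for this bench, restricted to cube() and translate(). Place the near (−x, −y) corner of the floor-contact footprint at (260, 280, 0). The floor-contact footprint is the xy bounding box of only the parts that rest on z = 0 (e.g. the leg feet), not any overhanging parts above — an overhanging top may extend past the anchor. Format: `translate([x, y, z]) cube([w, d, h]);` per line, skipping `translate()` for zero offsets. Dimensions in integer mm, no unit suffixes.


translate([260, 280, 411]) cube([1349, 419, 32]);
translate([260, 280, 0]) cube([72, 72, 411]);
translate([260, 627, 0]) cube([72, 72, 411]);
translate([1537, 280, 0]) cube([72, 72, 411]);
translate([1537, 627, 0]) cube([72, 72, 411]);


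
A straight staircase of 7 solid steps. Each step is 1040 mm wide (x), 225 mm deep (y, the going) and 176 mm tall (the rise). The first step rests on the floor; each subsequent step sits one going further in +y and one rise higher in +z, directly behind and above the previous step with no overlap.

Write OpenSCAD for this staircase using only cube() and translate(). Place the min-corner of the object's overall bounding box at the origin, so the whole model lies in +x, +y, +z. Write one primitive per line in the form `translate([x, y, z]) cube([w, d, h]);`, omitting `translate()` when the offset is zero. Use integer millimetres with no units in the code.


cube([1040, 225, 176]);
translate([0, 225, 176]) cube([1040, 225, 176]);
translate([0, 450, 352]) cube([1040, 225, 176]);
translate([0, 675, 528]) cube([1040, 225, 176]);
translate([0, 900, 704]) cube([1040, 225, 176]);
translate([0, 1125, 880]) cube([1040, 225, 176]);
translate([0, 1350, 1056]) cube([1040, 225, 176]);


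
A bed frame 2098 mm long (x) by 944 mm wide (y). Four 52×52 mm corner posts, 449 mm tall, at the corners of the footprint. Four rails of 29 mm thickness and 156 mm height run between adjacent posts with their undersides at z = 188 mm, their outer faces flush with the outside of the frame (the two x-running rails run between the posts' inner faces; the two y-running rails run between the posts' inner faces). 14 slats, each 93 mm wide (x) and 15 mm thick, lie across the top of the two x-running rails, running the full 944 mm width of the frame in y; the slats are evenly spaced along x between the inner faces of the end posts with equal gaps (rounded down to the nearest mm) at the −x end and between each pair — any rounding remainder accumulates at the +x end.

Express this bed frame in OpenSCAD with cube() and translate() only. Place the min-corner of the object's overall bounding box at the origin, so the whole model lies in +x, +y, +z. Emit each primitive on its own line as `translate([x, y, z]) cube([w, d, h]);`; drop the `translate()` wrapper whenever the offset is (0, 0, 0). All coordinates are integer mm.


// slat z = rail_z + rail_h = 188 + 156 = 344
// slat gap = ⌊(1994 − 14·93) / 15⌋ = 46
cube([52, 52, 449]);
translate([0, 892, 0]) cube([52, 52, 449]);
translate([2046, 0, 0]) cube([52, 52, 449]);
translate([2046, 892, 0]) cube([52, 52, 449]);
translate([52, 0, 188]) cube([1994, 29, 156]);
translate([52, 915, 188]) cube([1994, 29, 156]);
translate([0, 52, 188]) cube([29, 840, 156]);
translate([2069, 52, 188]) cube([29, 840, 156]);
translate([98, 0, 344]) cube([93, 944, 15]);
translate([237, 0, 344]) cube([93, 944, 15]);
translate([376, 0, 344]) cube([93, 944, 15]);
translate([515, 0, 344]) cube([93, 944, 15]);
translate([654, 0, 344]) cube([93, 944, 15]);
translate([793, 0, 344]) cube([93, 944, 15]);
translate([932, 0, 344]) cube([93, 944, 15]);
translate([1071, 0, 344]) cube([93, 944, 15]);
translate([1210, 0, 344]) cube([93, 944, 15]);
translate([1349, 0, 344]) cube([93, 944, 15]);
translate([1488, 0, 344]) cube([93, 944, 15]);
translate([1627, 0, 344]) cube([93, 944, 15]);
translate([1766, 0, 344]) cube([93, 944, 15]);
translate([1905, 0, 344]) cube([93, 944, 15]);


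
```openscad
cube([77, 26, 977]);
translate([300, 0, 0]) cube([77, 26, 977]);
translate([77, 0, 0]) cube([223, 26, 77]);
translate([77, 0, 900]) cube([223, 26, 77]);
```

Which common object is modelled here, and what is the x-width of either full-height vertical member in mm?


A picture frame. The border width is 77 mm.

Four thin pieces enclosing a rectangular opening — a picture frame. The two full-height stiles are 977 mm tall; the top rail sits at z = 900 and is 77 mm tall, so the border above the opening is 977 − 900 = 77 mm, matching the stile x-width.


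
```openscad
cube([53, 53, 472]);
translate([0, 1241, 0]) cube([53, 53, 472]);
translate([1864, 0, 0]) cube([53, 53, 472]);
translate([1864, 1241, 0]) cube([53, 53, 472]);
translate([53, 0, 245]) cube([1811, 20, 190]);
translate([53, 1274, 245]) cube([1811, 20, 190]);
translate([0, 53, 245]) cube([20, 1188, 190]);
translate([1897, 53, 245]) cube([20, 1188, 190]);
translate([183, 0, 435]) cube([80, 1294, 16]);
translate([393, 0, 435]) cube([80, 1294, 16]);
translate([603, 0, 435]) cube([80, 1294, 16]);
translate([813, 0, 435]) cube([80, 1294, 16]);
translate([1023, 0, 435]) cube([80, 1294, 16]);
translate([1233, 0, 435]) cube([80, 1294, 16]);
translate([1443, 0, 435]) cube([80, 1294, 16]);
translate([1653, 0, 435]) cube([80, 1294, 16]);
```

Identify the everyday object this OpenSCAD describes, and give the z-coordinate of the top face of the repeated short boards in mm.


A bed frame. The slat-top height is 451 mm.

Four posts, four rails, and a row of slats — a bed frame. Slats sit on the rails at z = 245 + 190 = 435; with slat thickness 16, the top is 451 mm.


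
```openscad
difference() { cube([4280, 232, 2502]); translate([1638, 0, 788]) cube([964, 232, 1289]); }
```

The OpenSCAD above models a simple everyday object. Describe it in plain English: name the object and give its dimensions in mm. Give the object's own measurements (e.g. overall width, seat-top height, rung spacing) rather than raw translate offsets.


A wall 4280 mm long (x), 232 mm thick (y), 2502 mm tall, with a rectangular window opening cut through it. The opening is 964 mm wide and 1289 mm tall; its sill is at z = 788 mm and its near (−x) edge is 1638 mm from the wall's −x end. The opening passes through the full wall thickness.


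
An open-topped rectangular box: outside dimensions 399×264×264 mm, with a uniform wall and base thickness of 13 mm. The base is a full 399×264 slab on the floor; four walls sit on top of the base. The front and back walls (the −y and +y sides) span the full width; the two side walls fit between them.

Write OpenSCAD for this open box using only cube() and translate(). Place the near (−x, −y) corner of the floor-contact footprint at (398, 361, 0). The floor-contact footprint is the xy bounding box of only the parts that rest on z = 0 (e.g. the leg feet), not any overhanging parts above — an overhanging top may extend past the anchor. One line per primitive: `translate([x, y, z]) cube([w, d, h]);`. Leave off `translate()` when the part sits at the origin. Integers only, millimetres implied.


translate([398, 361, 0]) cube([399, 264, 13]);
translate([398, 361, 13]) cube([399, 13, 251]);
translate([398, 612, 13]) cube([399, 13, 251]);
translate([398, 374, 13]) cube([13, 238, 251]);
translate([784, 374, 13]) cube([13, 238, 251]);


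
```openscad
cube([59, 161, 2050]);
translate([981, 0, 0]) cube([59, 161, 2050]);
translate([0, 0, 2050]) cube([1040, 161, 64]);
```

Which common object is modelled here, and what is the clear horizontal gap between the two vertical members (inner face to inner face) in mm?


A door frame. The clear opening width is 922 mm.

Two 2050 mm tall posts with a header on top — a door frame. The left jamb is 59 mm wide at x = 0; the right jamb starts at x = 981. The clear opening is 981 − 59 = 922 mm.


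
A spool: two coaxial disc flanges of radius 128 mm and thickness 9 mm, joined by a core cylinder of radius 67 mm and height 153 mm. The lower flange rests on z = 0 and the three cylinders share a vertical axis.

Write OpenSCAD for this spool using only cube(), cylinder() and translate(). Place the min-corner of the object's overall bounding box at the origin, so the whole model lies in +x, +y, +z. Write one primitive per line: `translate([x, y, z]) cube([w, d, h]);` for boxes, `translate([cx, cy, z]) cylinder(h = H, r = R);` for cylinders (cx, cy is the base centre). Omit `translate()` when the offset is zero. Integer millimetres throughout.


translate([128, 128, 0]) cylinder(h = 9, r = 128);
translate([128, 128, 9]) cylinder(h = 153, r = 67);
translate([128, 128, 162]) cylinder(h = 9, r = 128);


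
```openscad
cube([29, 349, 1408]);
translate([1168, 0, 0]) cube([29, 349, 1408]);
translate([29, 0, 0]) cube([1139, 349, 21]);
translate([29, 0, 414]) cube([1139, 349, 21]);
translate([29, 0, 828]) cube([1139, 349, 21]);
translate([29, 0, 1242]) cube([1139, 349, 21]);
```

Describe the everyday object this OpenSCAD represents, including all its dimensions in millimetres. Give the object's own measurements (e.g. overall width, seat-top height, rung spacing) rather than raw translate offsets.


An open bookshelf. Two side panels, each 29 mm thick, 349 mm deep and 1408 mm tall, stand 1197 mm apart (outside-to-outside). Between them sit 4 shelves, each 21 mm thick and 349 mm deep, spanning the full gap between the sides. The bottom shelf rests on the floor (its underside at z = 0) and the clear gap between one shelf's top and the next shelf's underside is 393 mm.


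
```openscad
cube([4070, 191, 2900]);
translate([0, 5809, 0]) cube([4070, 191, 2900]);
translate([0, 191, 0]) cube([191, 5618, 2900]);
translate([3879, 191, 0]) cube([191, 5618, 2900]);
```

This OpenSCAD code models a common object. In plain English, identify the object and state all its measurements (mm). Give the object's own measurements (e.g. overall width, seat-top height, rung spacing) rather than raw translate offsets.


The wall frame of a small rectangular building: four walls, each 2900 mm tall and 191 mm thick, enclosing a footprint 4070 mm (x) by 6000 mm (y) outside-to-outside, with no floor or roof. The front and back walls (the −y and +y sides) span the full width; the two side walls fit between them.


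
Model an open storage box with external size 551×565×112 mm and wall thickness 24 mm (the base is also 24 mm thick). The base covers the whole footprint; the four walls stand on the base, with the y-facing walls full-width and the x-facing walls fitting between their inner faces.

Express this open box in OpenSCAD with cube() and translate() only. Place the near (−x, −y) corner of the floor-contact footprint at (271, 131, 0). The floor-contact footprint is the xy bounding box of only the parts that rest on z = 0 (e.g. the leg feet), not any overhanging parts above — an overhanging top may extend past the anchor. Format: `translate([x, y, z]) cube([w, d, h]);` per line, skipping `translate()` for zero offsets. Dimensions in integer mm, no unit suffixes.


translate([271, 131, 0]) cube([551, 565, 24]);
translate([271, 131, 24]) cube([551, 24, 88]);
translate([271, 672, 24]) cube([551, 24, 88]);
translate([271, 155, 24]) cube([24, 517, 88]);
translate([798, 155, 24]) cube([24, 517, 88]);


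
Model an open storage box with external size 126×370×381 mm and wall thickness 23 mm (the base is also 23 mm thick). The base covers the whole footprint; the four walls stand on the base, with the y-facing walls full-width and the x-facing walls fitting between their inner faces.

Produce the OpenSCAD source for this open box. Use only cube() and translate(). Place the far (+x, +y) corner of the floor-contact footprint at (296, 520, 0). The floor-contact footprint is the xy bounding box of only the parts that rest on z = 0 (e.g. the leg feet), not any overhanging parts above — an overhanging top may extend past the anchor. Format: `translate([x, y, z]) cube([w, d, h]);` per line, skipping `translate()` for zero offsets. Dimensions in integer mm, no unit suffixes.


translate([170, 150, 0]) cube([126, 370, 23]);
translate([170, 150, 23]) cube([126, 23, 358]);
translate([170, 497, 23]) cube([126, 23, 358]);
translate([170, 173, 23]) cube([23, 324, 358]);
translate([273, 173, 23]) cube([23, 324, 358]);


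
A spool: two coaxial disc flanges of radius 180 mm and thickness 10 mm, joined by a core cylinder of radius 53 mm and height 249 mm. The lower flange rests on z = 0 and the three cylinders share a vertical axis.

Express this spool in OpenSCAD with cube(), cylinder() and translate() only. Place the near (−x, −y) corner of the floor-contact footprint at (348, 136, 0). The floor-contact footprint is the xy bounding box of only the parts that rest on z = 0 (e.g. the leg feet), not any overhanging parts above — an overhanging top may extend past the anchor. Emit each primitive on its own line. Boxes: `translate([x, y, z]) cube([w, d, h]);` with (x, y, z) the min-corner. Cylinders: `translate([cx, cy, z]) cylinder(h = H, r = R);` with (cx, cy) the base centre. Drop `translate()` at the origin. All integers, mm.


translate([528, 316, 0]) cylinder(h = 10, r = 180);
translate([528, 316, 10]) cylinder(h = 249, r = 53);
translate([528, 316, 259]) cylinder(h = 10, r = 180);


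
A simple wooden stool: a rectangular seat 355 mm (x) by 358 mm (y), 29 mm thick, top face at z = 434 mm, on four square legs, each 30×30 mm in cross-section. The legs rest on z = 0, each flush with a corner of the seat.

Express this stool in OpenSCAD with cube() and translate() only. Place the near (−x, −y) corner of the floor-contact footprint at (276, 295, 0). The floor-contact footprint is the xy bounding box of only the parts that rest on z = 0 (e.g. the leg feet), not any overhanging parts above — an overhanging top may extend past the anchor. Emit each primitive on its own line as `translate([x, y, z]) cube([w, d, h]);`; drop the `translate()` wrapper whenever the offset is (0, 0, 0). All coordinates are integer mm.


translate([276, 295, 405]) cube([355, 358, 29]);
translate([276, 295, 0]) cube([30, 30, 405]);
translate([601, 295, 0]) cube([30, 30, 405]);
translate([276, 623, 0]) cube([30, 30, 405]);
translate([601, 623, 0]) cube([30, 30, 405]);


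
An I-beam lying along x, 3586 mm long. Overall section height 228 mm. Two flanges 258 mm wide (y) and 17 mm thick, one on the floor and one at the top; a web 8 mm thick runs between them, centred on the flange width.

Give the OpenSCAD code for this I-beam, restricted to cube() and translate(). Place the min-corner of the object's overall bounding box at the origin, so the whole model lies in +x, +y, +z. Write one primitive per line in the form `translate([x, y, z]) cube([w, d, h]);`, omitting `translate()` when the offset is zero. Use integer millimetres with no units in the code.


cube([3586, 258, 17]);
translate([0, 125, 17]) cube([3586, 8, 194]);
translate([0, 0, 211]) cube([3586, 258, 17]);


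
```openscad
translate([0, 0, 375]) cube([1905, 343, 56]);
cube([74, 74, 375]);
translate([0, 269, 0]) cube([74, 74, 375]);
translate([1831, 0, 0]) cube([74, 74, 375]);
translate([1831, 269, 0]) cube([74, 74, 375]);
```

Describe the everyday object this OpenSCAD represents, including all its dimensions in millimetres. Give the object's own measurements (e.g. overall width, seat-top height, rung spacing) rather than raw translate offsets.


A long wooden bench with a 1905 mm (x) × 343 mm (y) seat, 56 mm thick, its top surface 431 mm above the floor. Four 74 mm square legs at the seat corners, flush with the edges, run from z = 0 to the seat underside.


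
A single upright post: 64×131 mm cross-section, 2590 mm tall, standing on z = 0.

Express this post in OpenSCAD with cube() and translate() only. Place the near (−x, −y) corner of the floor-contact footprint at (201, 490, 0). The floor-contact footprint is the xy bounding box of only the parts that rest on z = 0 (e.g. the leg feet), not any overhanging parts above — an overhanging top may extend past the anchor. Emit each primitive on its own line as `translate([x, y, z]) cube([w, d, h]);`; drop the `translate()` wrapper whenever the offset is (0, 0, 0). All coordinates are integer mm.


translate([201, 490, 0]) cube([64, 131, 2590]);


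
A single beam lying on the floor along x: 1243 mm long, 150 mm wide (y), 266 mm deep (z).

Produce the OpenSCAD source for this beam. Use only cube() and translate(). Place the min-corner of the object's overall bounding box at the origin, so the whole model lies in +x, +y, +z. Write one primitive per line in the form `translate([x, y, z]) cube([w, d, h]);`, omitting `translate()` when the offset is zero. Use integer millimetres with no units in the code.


cube([1243, 150, 266]);


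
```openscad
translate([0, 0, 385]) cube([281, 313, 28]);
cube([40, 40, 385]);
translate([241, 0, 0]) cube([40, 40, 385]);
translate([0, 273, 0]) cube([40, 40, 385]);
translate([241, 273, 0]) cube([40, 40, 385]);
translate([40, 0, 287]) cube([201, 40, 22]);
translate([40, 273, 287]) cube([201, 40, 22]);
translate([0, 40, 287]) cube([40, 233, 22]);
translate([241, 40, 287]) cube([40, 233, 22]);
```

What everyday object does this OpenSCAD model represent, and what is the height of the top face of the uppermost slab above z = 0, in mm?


A stool. The seat height is 413 mm.

A 281×313×28 slab at z = 385 on four corner posts — a stool. The seat top is 385 + 28 = 413 mm.


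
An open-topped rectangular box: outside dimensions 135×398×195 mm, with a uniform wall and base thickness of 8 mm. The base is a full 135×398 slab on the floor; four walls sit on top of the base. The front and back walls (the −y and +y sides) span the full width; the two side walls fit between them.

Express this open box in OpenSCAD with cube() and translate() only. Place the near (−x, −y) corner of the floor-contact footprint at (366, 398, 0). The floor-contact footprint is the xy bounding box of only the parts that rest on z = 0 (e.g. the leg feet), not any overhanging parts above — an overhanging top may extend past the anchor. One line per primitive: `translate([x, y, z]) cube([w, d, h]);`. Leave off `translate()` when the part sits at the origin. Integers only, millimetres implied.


translate([366, 398, 0]) cube([135, 398, 8]);
translate([366, 398, 8]) cube([135, 8, 187]);
translate([366, 788, 8]) cube([135, 8, 187]);
translate([366, 406, 8]) cube([8, 382, 187]);
translate([493, 406, 8]) cube([8, 382, 187]);


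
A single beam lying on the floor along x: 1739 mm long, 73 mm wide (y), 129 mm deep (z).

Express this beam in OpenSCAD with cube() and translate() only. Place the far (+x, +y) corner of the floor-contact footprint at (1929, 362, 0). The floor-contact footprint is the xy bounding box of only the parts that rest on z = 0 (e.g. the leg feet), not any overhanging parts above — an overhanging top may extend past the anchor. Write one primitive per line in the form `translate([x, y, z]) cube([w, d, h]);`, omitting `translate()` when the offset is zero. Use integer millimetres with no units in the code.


translate([190, 289, 0]) cube([1739, 73, 129]);


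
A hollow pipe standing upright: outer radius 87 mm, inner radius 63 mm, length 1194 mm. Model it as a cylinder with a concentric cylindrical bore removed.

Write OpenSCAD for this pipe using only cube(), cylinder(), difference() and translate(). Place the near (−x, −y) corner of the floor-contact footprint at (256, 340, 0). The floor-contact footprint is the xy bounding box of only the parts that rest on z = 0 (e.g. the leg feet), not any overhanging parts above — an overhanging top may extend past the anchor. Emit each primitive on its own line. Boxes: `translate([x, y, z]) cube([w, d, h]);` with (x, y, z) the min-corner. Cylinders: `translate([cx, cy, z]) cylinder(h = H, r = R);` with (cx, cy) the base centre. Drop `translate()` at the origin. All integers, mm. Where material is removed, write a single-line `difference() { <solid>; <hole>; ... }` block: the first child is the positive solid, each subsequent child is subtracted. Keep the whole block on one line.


difference() { translate([343, 427, 0]) cylinder(h = 1194, r = 87); translate([343, 427, 0]) cylinder(h = 1194, r = 63); }


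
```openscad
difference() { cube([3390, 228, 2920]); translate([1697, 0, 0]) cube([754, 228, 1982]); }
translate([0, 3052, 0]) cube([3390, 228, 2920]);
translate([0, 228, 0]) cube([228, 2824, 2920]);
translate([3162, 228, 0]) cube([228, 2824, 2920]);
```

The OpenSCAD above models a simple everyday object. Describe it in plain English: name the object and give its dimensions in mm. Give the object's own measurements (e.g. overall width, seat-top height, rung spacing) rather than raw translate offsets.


A single room: four walls, each 2920 mm tall and 228 mm thick, enclosing an outside footprint 3390×3280 mm (x × y), no floor or roof. The front and back walls (−y and +y sides) run the full x-width; the side walls fit between their inner faces. A door opening 754 mm wide and 1982 mm tall is cut through the front wall from the floor up, its −x edge 1697 mm from the wall's −x end.


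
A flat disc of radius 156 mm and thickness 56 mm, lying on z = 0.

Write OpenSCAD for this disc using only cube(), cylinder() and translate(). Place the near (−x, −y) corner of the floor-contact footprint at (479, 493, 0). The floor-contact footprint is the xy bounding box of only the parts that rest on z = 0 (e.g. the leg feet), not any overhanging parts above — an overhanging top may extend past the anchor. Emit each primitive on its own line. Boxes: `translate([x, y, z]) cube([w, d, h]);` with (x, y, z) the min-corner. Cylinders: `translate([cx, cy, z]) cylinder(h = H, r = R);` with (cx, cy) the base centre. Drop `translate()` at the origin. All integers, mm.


translate([635, 649, 0]) cylinder(h = 56, r = 156);


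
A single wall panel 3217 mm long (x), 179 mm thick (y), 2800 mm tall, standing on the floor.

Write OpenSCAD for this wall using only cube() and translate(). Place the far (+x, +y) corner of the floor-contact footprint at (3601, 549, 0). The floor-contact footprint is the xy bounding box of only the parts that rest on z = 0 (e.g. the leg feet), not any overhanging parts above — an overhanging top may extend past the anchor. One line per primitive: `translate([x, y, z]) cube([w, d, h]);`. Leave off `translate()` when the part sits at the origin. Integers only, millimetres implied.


translate([384, 370, 0]) cube([3217, 179, 2800]);


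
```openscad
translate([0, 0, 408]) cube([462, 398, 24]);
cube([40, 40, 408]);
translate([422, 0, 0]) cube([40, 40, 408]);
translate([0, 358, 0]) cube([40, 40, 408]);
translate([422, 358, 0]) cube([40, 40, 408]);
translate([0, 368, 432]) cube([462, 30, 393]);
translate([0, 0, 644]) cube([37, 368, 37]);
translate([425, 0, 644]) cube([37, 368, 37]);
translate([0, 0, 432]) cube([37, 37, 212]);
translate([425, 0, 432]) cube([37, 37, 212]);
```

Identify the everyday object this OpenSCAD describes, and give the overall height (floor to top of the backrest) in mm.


A chair. The overall height is 825 mm.

A slab on four corner posts with a tall panel at the back — a chair. The seat slab sits at z = 408 with thickness 24, and the 393 mm backrest starts at the seat top, so the overall height is 408 + 24 + 393 = 825 mm.


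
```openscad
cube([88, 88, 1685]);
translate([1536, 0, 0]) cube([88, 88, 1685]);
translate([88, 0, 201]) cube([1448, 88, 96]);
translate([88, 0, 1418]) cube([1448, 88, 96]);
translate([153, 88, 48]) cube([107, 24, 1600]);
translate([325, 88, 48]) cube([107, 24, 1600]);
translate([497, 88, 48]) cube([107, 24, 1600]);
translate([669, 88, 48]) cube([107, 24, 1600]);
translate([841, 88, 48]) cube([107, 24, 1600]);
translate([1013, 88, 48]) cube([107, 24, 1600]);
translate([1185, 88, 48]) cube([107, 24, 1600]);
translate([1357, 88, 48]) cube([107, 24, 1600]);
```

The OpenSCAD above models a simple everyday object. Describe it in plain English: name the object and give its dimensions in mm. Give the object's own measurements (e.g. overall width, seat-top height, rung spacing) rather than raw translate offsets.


A fence section. Two 88×88 mm posts, 1685 mm tall, stand on the floor with a clear span of 1448 mm between their inner faces. Two horizontal rails of 88×96 mm section span the gap between the posts with their undersides at z = 201 mm and z = 1418 mm, flush with the posts' −y face. 8 pickets, each 107 mm wide, 24 mm thick and 1600 mm tall, are fixed to the +y face of the rails with their bottoms at z = 48 mm, spaced across the span with a 65 mm gap after the −x post and between neighbouring pickets, with 72 mm left before the +x post.


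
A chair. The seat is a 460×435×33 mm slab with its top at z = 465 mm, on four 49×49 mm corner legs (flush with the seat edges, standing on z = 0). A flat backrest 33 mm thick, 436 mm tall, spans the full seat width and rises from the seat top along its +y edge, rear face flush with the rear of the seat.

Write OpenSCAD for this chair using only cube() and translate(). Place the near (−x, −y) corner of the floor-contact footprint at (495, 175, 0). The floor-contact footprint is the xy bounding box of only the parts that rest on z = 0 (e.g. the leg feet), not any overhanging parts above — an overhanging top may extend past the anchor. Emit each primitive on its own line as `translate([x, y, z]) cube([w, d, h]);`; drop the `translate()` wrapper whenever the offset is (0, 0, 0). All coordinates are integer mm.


// leg_h = 465 - 33 = 432
translate([495, 175, 432]) cube([460, 435, 33]);
translate([495, 175, 0]) cube([49, 49, 432]);
translate([906, 175, 0]) cube([49, 49, 432]);
translate([495, 561, 0]) cube([49, 49, 432]);
translate([906, 561, 0]) cube([49, 49, 432]);
translate([495, 577, 465]) cube([460, 33, 436]);


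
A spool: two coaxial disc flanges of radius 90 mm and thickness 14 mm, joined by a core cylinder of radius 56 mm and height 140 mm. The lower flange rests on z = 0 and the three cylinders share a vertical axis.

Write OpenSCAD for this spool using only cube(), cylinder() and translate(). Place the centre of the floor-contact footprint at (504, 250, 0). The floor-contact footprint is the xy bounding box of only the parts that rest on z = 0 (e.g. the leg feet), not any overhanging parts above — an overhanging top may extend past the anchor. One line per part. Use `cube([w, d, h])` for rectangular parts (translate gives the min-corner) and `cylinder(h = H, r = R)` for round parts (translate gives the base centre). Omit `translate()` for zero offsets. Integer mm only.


translate([504, 250, 0]) cylinder(h = 14, r = 90);
translate([504, 250, 14]) cylinder(h = 140, r = 56);
translate([504, 250, 154]) cylinder(h = 14, r = 90);


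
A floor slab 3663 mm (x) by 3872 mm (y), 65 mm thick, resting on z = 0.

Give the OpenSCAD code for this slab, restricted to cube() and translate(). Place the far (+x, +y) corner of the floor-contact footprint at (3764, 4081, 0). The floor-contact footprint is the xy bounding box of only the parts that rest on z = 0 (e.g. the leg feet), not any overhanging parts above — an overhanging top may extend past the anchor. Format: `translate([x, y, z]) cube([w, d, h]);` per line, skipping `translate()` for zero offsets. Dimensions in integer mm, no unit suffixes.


translate([101, 209, 0]) cube([3663, 3872, 65]);


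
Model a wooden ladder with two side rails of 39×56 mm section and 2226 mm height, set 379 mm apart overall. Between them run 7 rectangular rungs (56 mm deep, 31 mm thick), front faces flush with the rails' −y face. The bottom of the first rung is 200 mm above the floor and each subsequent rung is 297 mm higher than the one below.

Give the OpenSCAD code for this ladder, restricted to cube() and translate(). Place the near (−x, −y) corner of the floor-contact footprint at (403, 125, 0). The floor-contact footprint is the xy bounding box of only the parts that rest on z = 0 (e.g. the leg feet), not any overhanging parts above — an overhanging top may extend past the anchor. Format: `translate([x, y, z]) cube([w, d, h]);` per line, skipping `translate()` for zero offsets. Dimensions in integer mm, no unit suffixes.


translate([403, 125, 0]) cube([39, 56, 2226]);
translate([743, 125, 0]) cube([39, 56, 2226]);
translate([442, 125, 200]) cube([301, 56, 31]);
translate([442, 125, 497]) cube([301, 56, 31]);
translate([442, 125, 794]) cube([301, 56, 31]);
translate([442, 125, 1091]) cube([301, 56, 31]);
translate([442, 125, 1388]) cube([301, 56, 31]);
translate([442, 125, 1685]) cube([301, 56, 31]);
translate([442, 125, 1982]) cube([301, 56, 31]);


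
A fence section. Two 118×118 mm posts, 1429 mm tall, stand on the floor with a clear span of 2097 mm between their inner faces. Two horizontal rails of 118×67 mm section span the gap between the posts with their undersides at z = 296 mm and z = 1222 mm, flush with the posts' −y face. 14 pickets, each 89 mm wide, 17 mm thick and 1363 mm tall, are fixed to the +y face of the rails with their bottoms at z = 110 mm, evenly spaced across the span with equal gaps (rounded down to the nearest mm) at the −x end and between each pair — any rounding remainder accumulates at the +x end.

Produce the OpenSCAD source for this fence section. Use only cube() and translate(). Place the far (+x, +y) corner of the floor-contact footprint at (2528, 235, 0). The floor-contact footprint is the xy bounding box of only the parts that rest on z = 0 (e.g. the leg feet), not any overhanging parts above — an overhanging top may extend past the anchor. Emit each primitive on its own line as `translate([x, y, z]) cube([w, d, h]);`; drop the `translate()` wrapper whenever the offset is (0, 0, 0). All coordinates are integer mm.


translate([195, 117, 0]) cube([118, 118, 1429]);
translate([2410, 117, 0]) cube([118, 118, 1429]);
translate([313, 117, 296]) cube([2097, 118, 67]);
translate([313, 117, 1222]) cube([2097, 118, 67]);
translate([369, 235, 110]) cube([89, 17, 1363]);
translate([514, 235, 110]) cube([89, 17, 1363]);
translate([659, 235, 110]) cube([89, 17, 1363]);
translate([804, 235, 110]) cube([89, 17, 1363]);
translate([949, 235, 110]) cube([89, 17, 1363]);
translate([1094, 235, 110]) cube([89, 17, 1363]);
translate([1239, 235, 110]) cube([89, 17, 1363]);
translate([1384, 235, 110]) cube([89, 17, 1363]);
translate([1529, 235, 110]) cube([89, 17, 1363]);
translate([1674, 235, 110]) cube([89, 17, 1363]);
translate([1819, 235, 110]) cube([89, 17, 1363]);
translate([1964, 235, 110]) cube([89, 17, 1363]);
translate([2109, 235, 110]) cube([89, 17, 1363]);
translate([2254, 235, 110]) cube([89, 17, 1363]);
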